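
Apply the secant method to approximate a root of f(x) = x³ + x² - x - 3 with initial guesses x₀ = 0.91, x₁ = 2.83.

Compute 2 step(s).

f(x) = x³ + x² - x - 3
x₀ = 0.91, x₁ = 2.83

Secant formula: x_{n+1} = x_n - f(x_n)(x_n - x_{n-1})/(f(x_n) - f(x_{n-1}))

Iteration 1:
  f(0.910000) = -2.328329
  f(2.830000) = 24.844087
  x_2 = 2.830000 - 24.844087×(2.830000 - 0.910000)/(24.844087 - (-2.328329))
       = 1.074519
Iteration 2:
  f(2.830000) = 24.844087
  f(1.074519) = -1.679296
  x_3 = 1.074519 - (-1.679296)×(1.074519 - 2.830000)/(-1.679296 - 24.844087)
       = 1.185666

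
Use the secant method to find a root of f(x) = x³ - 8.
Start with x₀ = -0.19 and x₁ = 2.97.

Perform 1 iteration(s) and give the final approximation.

f(x) = x³ - 8
x₀ = -0.19, x₁ = 2.97

Secant formula: x_{n+1} = x_n - f(x_n)(x_n - x_{n-1})/(f(x_n) - f(x_{n-1}))

Iteration 1:
  f(-0.190000) = -8.006859
  f(2.970000) = 18.198073
  x_2 = 2.970000 - 18.198073×(2.970000 - (-0.190000))/(18.198073 - (-8.006859))
       = 0.775531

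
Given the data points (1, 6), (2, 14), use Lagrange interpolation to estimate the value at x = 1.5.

Lagrange interpolation formula:
P(x) = Σ yᵢ × Lᵢ(x)
where Lᵢ(x) = Π_{j≠i} (x - xⱼ)/(xᵢ - xⱼ)

L_0(1.5) = (1.5 - 2)/(1 - 2) = 0.500000
L_1(1.5) = (1.5 - 1)/(2 - 1) = 0.500000

P(1.5) = 6×L_0(1.5) + 14×L_1(1.5)
P(1.5) = 10.000000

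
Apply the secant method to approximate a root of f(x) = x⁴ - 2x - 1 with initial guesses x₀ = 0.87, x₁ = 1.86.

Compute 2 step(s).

f(x) = x⁴ - 2x - 1
x₀ = 0.87, x₁ = 1.86

Secant formula: x_{n+1} = x_n - f(x_n)(x_n - x_{n-1})/(f(x_n) - f(x_{n-1}))

Iteration 1:
  f(0.870000) = -2.167102
  f(1.860000) = 7.248832
  x_2 = 1.860000 - 7.248832×(1.860000 - 0.870000)/(7.248832 - (-2.167102))
       = 1.097851
Iteration 2:
  f(1.860000) = 7.248832
  f(1.097851) = -1.743009
  x_3 = 1.097851 - (-1.743009)×(1.097851 - 1.860000)/(-1.743009 - 7.248832)
       = 1.245589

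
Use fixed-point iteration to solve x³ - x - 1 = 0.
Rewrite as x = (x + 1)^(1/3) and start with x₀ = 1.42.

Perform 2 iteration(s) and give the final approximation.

Equation: x³ - x - 1 = 0
Fixed-point form: x = (x + 1)^(1/3)
x₀ = 1.42

x_1 = g(1.420000) = 1.342575
x_2 = g(1.342575) = 1.328101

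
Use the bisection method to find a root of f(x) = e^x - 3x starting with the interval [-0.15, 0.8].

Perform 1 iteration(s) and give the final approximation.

f(x) = e^x - 3x
Initial interval: [-0.15, 0.8]

Iteration 1:
  c_1 = (-0.150000 + 0.800000)/2 = 0.325000
  f(c_1) = f(0.325000) = 0.409031
  f(a) × f(c) ≥ 0, new interval: [0.325000, 0.800000]

After 1 iteration(s), the approximation is c_1 = 0.325000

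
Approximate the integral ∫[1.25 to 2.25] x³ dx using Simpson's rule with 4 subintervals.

f(x) = x³
a = 1.25, b = 2.25, n = 4
h = (b - a)/n = 0.250000

Simpson's rule: (h/3)[f(x₀) + 4f(x₁) + 2f(x₂) + ... + f(xₙ)]

x_0 = 1.2500, f(x_0) = 1.953125, coefficient = 1
x_1 = 1.5000, f(x_1) = 3.375000, coefficient = 4
x_2 = 1.7500, f(x_2) = 5.359375, coefficient = 2
x_3 = 2.0000, f(x_3) = 8.000000, coefficient = 4
x_4 = 2.2500, f(x_4) = 11.390625, coefficient = 1

I ≈ (0.250000/3) × 69.562500 = 5.796875
Exact value: 5.796875
Error: 0.000000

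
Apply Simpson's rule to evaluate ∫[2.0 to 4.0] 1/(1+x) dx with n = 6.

f(x) = 1/(1+x)
a = 2.0, b = 4.0, n = 6
h = (b - a)/n = 0.333333

Simpson's rule: (h/3)[f(x₀) + 4f(x₁) + 2f(x₂) + ... + f(xₙ)]

x_0 = 2.0000, f(x_0) = 0.333333, coefficient = 1
x_1 = 2.3333, f(x_1) = 0.300000, coefficient = 4
x_2 = 2.6667, f(x_2) = 0.272727, coefficient = 2
x_3 = 3.0000, f(x_3) = 0.250000, coefficient = 4
x_4 = 3.3333, f(x_4) = 0.230769, coefficient = 2
x_5 = 3.6667, f(x_5) = 0.214286, coefficient = 4
x_6 = 4.0000, f(x_6) = 0.200000, coefficient = 1

I ≈ (0.333333/3) × 4.597469 = 0.510830
Exact value: 0.510826
Error: 0.000004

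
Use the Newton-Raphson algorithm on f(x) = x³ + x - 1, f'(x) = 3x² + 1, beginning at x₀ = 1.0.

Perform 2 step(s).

f(x) = x³ + x - 1
f'(x) = 3x² + 1
x₀ = 1.0

Newton-Raphson formula: x_{n+1} = x_n - f(x_n)/f'(x_n)

Iteration 1:
  f(1.000000) = 1.000000
  f'(1.000000) = 4.000000
  x_1 = 1.000000 - 1.000000/4.000000 = 0.750000
Iteration 2:
  f(0.750000) = 0.171875
  f'(0.750000) = 2.687500
  x_2 = 0.750000 - 0.171875/2.687500 = 0.686047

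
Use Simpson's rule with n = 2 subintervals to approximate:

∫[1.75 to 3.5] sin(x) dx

f(x) = sin(x)
a = 1.75, b = 3.5, n = 2
h = (b - a)/n = 0.875000

Simpson's rule: (h/3)[f(x₀) + 4f(x₁) + 2f(x₂) + ... + f(xₙ)]

x_0 = 1.7500, f(x_0) = 0.983986, coefficient = 1
x_1 = 2.6250, f(x_1) = 0.493920, coefficient = 4
x_2 = 3.5000, f(x_2) = -0.350783, coefficient = 1

I ≈ (0.875000/3) × 2.608884 = 0.760924
Exact value: 0.758211
Error: 0.002714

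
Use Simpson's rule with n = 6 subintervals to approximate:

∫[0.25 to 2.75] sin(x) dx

f(x) = sin(x)
a = 0.25, b = 2.75, n = 6
h = (b - a)/n = 0.416667

Simpson's rule: (h/3)[f(x₀) + 4f(x₁) + 2f(x₂) + ... + f(xₙ)]

x_0 = 0.2500, f(x_0) = 0.247404, coefficient = 1
x_1 = 0.6667, f(x_1) = 0.618370, coefficient = 4
x_2 = 1.0833, f(x_2) = 0.883524, coefficient = 2
x_3 = 1.5000, f(x_3) = 0.997495, coefficient = 4
x_4 = 1.9167, f(x_4) = 0.940781, coefficient = 2
x_5 = 2.3333, f(x_5) = 0.723086, coefficient = 4
x_6 = 2.7500, f(x_6) = 0.381661, coefficient = 1

I ≈ (0.416667/3) × 13.633477 = 1.893538
Exact value: 1.893215
Error: 0.000324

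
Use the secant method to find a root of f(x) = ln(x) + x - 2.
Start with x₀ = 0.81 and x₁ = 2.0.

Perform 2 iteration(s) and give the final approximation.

f(x) = ln(x) + x - 2
x₀ = 0.81, x₁ = 2.0

Secant formula: x_{n+1} = x_n - f(x_n)(x_n - x_{n-1})/(f(x_n) - f(x_{n-1}))

Iteration 1:
  f(0.810000) = -1.400721
  f(2.000000) = 0.693147
  x_2 = 2.000000 - 0.693147×(2.000000 - 0.810000)/(0.693147 - (-1.400721))
       = 1.606066
Iteration 2:
  f(2.000000) = 0.693147
  f(1.606066) = 0.079854
  x_3 = 1.606066 - 0.079854×(1.606066 - 2.000000)/(0.079854 - 0.693147)
       = 1.554774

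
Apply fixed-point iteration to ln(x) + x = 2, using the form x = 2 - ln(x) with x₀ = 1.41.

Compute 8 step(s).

Equation: ln(x) + x = 2
Fixed-point form: x = 2 - ln(x)
x₀ = 1.41

x_1 = g(1.410000) = 1.656410
x_2 = g(1.656410) = 1.495347
x_3 = g(1.495347) = 1.597642
x_4 = g(1.597642) = 1.531471
x_5 = g(1.531471) = 1.573771
x_6 = g(1.573771) = 1.546525
x_7 = g(1.546525) = 1.563989
x_8 = g(1.563989) = 1.552760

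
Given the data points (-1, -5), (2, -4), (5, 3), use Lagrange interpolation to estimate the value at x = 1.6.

Lagrange interpolation formula:
P(x) = Σ yᵢ × Lᵢ(x)
where Lᵢ(x) = Π_{j≠i} (x - xⱼ)/(xᵢ - xⱼ)

L_0(1.6) = (1.6 - 2)/(-1 - 2) × (1.6 - 5)/(-1 - 5) = 0.075556
L_1(1.6) = (1.6 - (-1))/(2 - (-1)) × (1.6 - 5)/(2 - 5) = 0.982222
L_2(1.6) = (1.6 - (-1))/(5 - (-1)) × (1.6 - 2)/(5 - 2) = -0.057778

P(1.6) = (-5)×L_0(1.6) + (-4)×L_1(1.6) + 3×L_2(1.6)
P(1.6) = -4.480000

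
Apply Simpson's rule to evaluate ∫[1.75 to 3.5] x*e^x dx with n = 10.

f(x) = x*e^x
a = 1.75, b = 3.5, n = 10
h = (b - a)/n = 0.175000

Simpson's rule: (h/3)[f(x₀) + 4f(x₁) + 2f(x₂) + ... + f(xₙ)]

x_0 = 1.7500, f(x_0) = 10.070555, coefficient = 1
x_1 = 1.9250, f(x_1) = 13.196161, coefficient = 4
x_2 = 2.1000, f(x_2) = 17.148957, coefficient = 2
x_3 = 2.2750, f(x_3) = 22.131016, coefficient = 4
x_4 = 2.4500, f(x_4) = 28.391449, coefficient = 2
x_5 = 2.6250, f(x_5) = 36.237007, coefficient = 4
x_6 = 2.8000, f(x_6) = 46.045011, coefficient = 2
x_7 = 2.9750, f(x_7) = 58.279129, coefficient = 4
x_8 = 3.1500, f(x_8) = 73.508603, coefficient = 2
x_9 = 3.3250, f(x_9) = 92.431670, coefficient = 4
x_10 = 3.5000, f(x_10) = 115.904082, coefficient = 1

I ≈ (0.175000/3) × 1345.262613 = 78.473652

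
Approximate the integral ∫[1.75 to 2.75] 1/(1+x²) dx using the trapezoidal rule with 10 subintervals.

f(x) = 1/(1+x²)
a = 1.75, b = 2.75, n = 10
h = (b - a)/n = 0.100000

Trapezoidal rule: (h/2)[f(x₀) + 2f(x₁) + 2f(x₂) + ... + f(xₙ)]

x_0 = 1.7500, f(x_0) = 0.246154, coefficient = 1
x_1 = 1.8500, f(x_1) = 0.226116, coefficient = 2
x_2 = 1.9500, f(x_2) = 0.208225, coefficient = 2
x_3 = 2.0500, f(x_3) = 0.192215, coefficient = 2
x_4 = 2.1500, f(x_4) = 0.177857, coefficient = 2
x_5 = 2.2500, f(x_5) = 0.164948, coefficient = 2
x_6 = 2.3500, f(x_6) = 0.153315, coefficient = 2
x_7 = 2.4500, f(x_7) = 0.142806, coefficient = 2
x_8 = 2.5500, f(x_8) = 0.133289, coefficient = 2
x_9 = 2.6500, f(x_9) = 0.124649, coefficient = 2
x_10 = 2.7500, f(x_10) = 0.116788, coefficient = 1

I ≈ (0.100000/2) × 3.409786 = 0.170489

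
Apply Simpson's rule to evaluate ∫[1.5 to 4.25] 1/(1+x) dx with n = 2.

f(x) = 1/(1+x)
a = 1.5, b = 4.25, n = 2
h = (b - a)/n = 1.375000

Simpson's rule: (h/3)[f(x₀) + 4f(x₁) + 2f(x₂) + ... + f(xₙ)]

x_0 = 1.5000, f(x_0) = 0.400000, coefficient = 1
x_1 = 2.8750, f(x_1) = 0.258065, coefficient = 4
x_2 = 4.2500, f(x_2) = 0.190476, coefficient = 1

I ≈ (1.375000/3) × 1.622734 = 0.743753
Exact value: 0.741937
Error: 0.001816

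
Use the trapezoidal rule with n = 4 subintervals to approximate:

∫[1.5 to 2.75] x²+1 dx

f(x) = x²+1
a = 1.5, b = 2.75, n = 4
h = (b - a)/n = 0.312500

Trapezoidal rule: (h/2)[f(x₀) + 2f(x₁) + 2f(x₂) + ... + f(xₙ)]

x_0 = 1.5000, f(x_0) = 3.250000, coefficient = 1
x_1 = 1.8125, f(x_1) = 4.285156, coefficient = 2
x_2 = 2.1250, f(x_2) = 5.515625, coefficient = 2
x_3 = 2.4375, f(x_3) = 6.941406, coefficient = 2
x_4 = 2.7500, f(x_4) = 8.562500, coefficient = 1

I ≈ (0.312500/2) × 45.296875 = 7.077637
Exact value: 7.057292
Error: 0.020345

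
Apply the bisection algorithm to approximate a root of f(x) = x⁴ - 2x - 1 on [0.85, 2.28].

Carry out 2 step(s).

f(x) = x⁴ - 2x - 1
Initial interval: [0.85, 2.28]

Iteration 1:
  c_1 = (0.850000 + 2.280000)/2 = 1.565000
  f(c_1) = f(1.565000) = 1.868703
  f(a) × f(c) < 0, new interval: [0.850000, 1.565000]
Iteration 2:
  c_2 = (0.850000 + 1.565000)/2 = 1.207500
  f(c_2) = f(1.207500) = -1.289072
  f(a) × f(c) ≥ 0, new interval: [1.207500, 1.565000]

After 2 iteration(s), the approximation is c_2 = 1.207500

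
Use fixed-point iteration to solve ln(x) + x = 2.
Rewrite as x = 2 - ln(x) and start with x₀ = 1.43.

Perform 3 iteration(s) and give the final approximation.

Equation: ln(x) + x = 2
Fixed-point form: x = 2 - ln(x)
x₀ = 1.43

x_1 = g(1.430000) = 1.642326
x_2 = g(1.642326) = 1.503887
x_3 = g(1.503887) = 1.591947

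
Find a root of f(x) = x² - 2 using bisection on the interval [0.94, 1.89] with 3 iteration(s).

f(x) = x² - 2
Initial interval: [0.94, 1.89]

Iteration 1:
  c_1 = (0.940000 + 1.890000)/2 = 1.415000
  f(c_1) = f(1.415000) = 0.002225
  f(a) × f(c) < 0, new interval: [0.940000, 1.415000]
Iteration 2:
  c_2 = (0.940000 + 1.415000)/2 = 1.177500
  f(c_2) = f(1.177500) = -0.613494
  f(a) × f(c) ≥ 0, new interval: [1.177500, 1.415000]
Iteration 3:
  c_3 = (1.177500 + 1.415000)/2 = 1.296250
  f(c_3) = f(1.296250) = -0.319736
  f(a) × f(c) ≥ 0, new interval: [1.296250, 1.415000]

After 3 iteration(s), the approximation is c_3 = 1.296250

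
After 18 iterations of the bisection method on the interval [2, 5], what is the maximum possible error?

Bisection error bound: |error| ≤ (b-a)/2^n
|error| ≤ (5 - 2)/2^18 = 3/2^18
|error| ≤ 0.0000114441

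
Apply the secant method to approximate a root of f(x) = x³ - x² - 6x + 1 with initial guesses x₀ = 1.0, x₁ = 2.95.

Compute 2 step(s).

f(x) = x³ - x² - 6x + 1
x₀ = 1.0, x₁ = 2.95

Secant formula: x_{n+1} = x_n - f(x_n)(x_n - x_{n-1})/(f(x_n) - f(x_{n-1}))

Iteration 1:
  f(1.000000) = -5.000000
  f(2.950000) = 0.269875
  x_2 = 2.950000 - 0.269875×(2.950000 - 1.000000)/(0.269875 - (-5.000000))
       = 2.850139
Iteration 2:
  f(2.950000) = 0.269875
  f(2.850139) = -1.071617
  x_3 = 2.850139 - (-1.071617)×(2.850139 - 2.950000)/(-1.071617 - 0.269875)
       = 2.929910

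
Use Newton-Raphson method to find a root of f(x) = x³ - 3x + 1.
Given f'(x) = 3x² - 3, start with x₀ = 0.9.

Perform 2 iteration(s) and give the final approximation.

f(x) = x³ - 3x + 1
f'(x) = 3x² - 3
x₀ = 0.9

Newton-Raphson formula: x_{n+1} = x_n - f(x_n)/f'(x_n)

Iteration 1:
  f(0.900000) = -0.971000
  f'(0.900000) = -0.570000
  x_1 = 0.900000 - (-0.971000)/(-0.570000) = -0.803509
Iteration 2:
  f(-0.803509) = 2.891760
  f'(-0.803509) = -1.063121
  x_2 = -0.803509 - 2.891760/(-1.063121) = 1.916558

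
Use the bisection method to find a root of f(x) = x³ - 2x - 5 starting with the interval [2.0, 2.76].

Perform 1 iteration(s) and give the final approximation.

f(x) = x³ - 2x - 5
Initial interval: [2.0, 2.76]

Iteration 1:
  c_1 = (2.000000 + 2.760000)/2 = 2.380000
  f(c_1) = f(2.380000) = 3.721272
  f(a) × f(c) < 0, new interval: [2.000000, 2.380000]

After 1 iteration(s), the approximation is c_1 = 2.380000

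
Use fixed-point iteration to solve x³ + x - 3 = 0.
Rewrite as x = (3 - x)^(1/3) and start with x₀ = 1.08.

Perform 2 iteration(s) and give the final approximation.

Equation: x³ + x - 3 = 0
Fixed-point form: x = (3 - x)^(1/3)
x₀ = 1.08

x_1 = g(1.080000) = 1.242893
x_2 = g(1.242893) = 1.206700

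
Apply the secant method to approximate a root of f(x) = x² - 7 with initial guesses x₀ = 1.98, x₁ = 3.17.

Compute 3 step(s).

f(x) = x² - 7
x₀ = 1.98, x₁ = 3.17

Secant formula: x_{n+1} = x_n - f(x_n)(x_n - x_{n-1})/(f(x_n) - f(x_{n-1}))

Iteration 1:
  f(1.980000) = -3.079600
  f(3.170000) = 3.048900
  x_2 = 3.170000 - 3.048900×(3.170000 - 1.980000)/(3.048900 - (-3.079600))
       = 2.577981
Iteration 2:
  f(3.170000) = 3.048900
  f(2.577981) = -0.354016
  x_3 = 2.577981 - (-0.354016)×(2.577981 - 3.170000)/(-0.354016 - 3.048900)
       = 2.639570
Iteration 3:
  f(2.577981) = -0.354016
  f(2.639570) = -0.032669
  x_4 = 2.639570 - (-0.032669)×(2.639570 - 2.577981)/(-0.032669 - (-0.354016))
       = 2.645832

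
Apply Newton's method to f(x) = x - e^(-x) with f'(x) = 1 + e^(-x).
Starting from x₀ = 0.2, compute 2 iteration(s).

f(x) = x - e^(-x)
f'(x) = 1 + e^(-x)
x₀ = 0.2

Newton-Raphson formula: x_{n+1} = x_n - f(x_n)/f'(x_n)

Iteration 1:
  f(0.200000) = -0.618731
  f'(0.200000) = 1.818731
  x_1 = 0.200000 - (-0.618731)/1.818731 = 0.540199
Iteration 2:
  f(0.540199) = -0.042433
  f'(0.540199) = 1.582632
  x_2 = 0.540199 - (-0.042433)/1.582632 = 0.567011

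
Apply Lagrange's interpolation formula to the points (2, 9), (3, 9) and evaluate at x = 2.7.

Lagrange interpolation formula:
P(x) = Σ yᵢ × Lᵢ(x)
where Lᵢ(x) = Π_{j≠i} (x - xⱼ)/(xᵢ - xⱼ)

L_0(2.7) = (2.7 - 3)/(2 - 3) = 0.300000
L_1(2.7) = (2.7 - 2)/(3 - 2) = 0.700000

P(2.7) = 9×L_0(2.7) + 9×L_1(2.7)
P(2.7) = 9.000000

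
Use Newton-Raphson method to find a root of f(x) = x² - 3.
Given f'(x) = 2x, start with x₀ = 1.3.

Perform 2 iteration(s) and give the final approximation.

f(x) = x² - 3
f'(x) = 2x
x₀ = 1.3

Newton-Raphson formula: x_{n+1} = x_n - f(x_n)/f'(x_n)

Iteration 1:
  f(1.300000) = -1.310000
  f'(1.300000) = 2.600000
  x_1 = 1.300000 - (-1.310000)/2.600000 = 1.803846
Iteration 2:
  f(1.803846) = 0.253861
  f'(1.803846) = 3.607692
  x_2 = 1.803846 - 0.253861/3.607692 = 1.733480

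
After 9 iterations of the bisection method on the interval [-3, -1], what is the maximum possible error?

Bisection error bound: |error| ≤ (b-a)/2^n
|error| ≤ (-1 - (-3))/2^9 = 2/2^9
|error| ≤ 0.0039062500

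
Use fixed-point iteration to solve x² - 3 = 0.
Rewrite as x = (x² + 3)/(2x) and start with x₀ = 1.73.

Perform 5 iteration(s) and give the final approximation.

Equation: x² - 3 = 0
Fixed-point form: x = (x² + 3)/(2x)
x₀ = 1.73

x_1 = g(1.730000) = 1.732052
x_2 = g(1.732052) = 1.732051
x_3 = g(1.732051) = 1.732051
x_4 = g(1.732051) = 1.732051
x_5 = g(1.732051) = 1.732051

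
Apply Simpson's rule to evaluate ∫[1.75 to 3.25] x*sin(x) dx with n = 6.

f(x) = x*sin(x)
a = 1.75, b = 3.25, n = 6
h = (b - a)/n = 0.250000

Simpson's rule: (h/3)[f(x₀) + 4f(x₁) + 2f(x₂) + ... + f(xₙ)]

x_0 = 1.7500, f(x_0) = 1.721975, coefficient = 1
x_1 = 2.0000, f(x_1) = 1.818595, coefficient = 4
x_2 = 2.2500, f(x_2) = 1.750665, coefficient = 2
x_3 = 2.5000, f(x_3) = 1.496180, coefficient = 4
x_4 = 2.7500, f(x_4) = 1.049568, coefficient = 2
x_5 = 3.0000, f(x_5) = 0.423360, coefficient = 4
x_6 = 3.2500, f(x_6) = -0.351634, coefficient = 1

I ≈ (0.250000/3) × 21.923347 = 1.826946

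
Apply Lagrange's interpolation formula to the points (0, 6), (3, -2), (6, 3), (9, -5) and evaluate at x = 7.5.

Lagrange interpolation formula:
P(x) = Σ yᵢ × Lᵢ(x)
where Lᵢ(x) = Π_{j≠i} (x - xⱼ)/(xᵢ - xⱼ)

L_0(7.5) = (7.5 - 3)/(0 - 3) × (7.5 - 6)/(0 - 6) × (7.5 - 9)/(0 - 9) = 0.062500
L_1(7.5) = (7.5 - 0)/(3 - 0) × (7.5 - 6)/(3 - 6) × (7.5 - 9)/(3 - 9) = -0.312500
L_2(7.5) = (7.5 - 0)/(6 - 0) × (7.5 - 3)/(6 - 3) × (7.5 - 9)/(6 - 9) = 0.937500
L_3(7.5) = (7.5 - 0)/(9 - 0) × (7.5 - 3)/(9 - 3) × (7.5 - 6)/(9 - 6) = 0.312500

P(7.5) = 6×L_0(7.5) + (-2)×L_1(7.5) + 3×L_2(7.5) + (-5)×L_3(7.5)
P(7.5) = 2.250000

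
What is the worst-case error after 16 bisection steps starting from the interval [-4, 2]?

Bisection error bound: |error| ≤ (b-a)/2^n
|error| ≤ (2 - (-4))/2^16 = 6/2^16
|error| ≤ 0.0000915527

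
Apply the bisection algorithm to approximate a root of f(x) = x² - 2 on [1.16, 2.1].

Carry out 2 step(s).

f(x) = x² - 2
Initial interval: [1.16, 2.1]

Iteration 1:
  c_1 = (1.160000 + 2.100000)/2 = 1.630000
  f(c_1) = f(1.630000) = 0.656900
  f(a) × f(c) < 0, new interval: [1.160000, 1.630000]
Iteration 2:
  c_2 = (1.160000 + 1.630000)/2 = 1.395000
  f(c_2) = f(1.395000) = -0.053975
  f(a) × f(c) ≥ 0, new interval: [1.395000, 1.630000]

After 2 iteration(s), the approximation is c_2 = 1.395000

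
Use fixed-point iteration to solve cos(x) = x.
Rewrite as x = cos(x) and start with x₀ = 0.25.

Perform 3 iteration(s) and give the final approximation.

Equation: cos(x) = x
Fixed-point form: x = cos(x)
x₀ = 0.25

x_1 = g(0.250000) = 0.968912
x_2 = g(0.968912) = 0.566196
x_3 = g(0.566196) = 0.843947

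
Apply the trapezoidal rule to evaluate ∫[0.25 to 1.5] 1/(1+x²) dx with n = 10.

f(x) = 1/(1+x²)
a = 0.25, b = 1.5, n = 10
h = (b - a)/n = 0.125000

Trapezoidal rule: (h/2)[f(x₀) + 2f(x₁) + 2f(x₂) + ... + f(xₙ)]

x_0 = 0.2500, f(x_0) = 0.941176, coefficient = 1
x_1 = 0.3750, f(x_1) = 0.876712, coefficient = 2
x_2 = 0.5000, f(x_2) = 0.800000, coefficient = 2
x_3 = 0.6250, f(x_3) = 0.719101, coefficient = 2
x_4 = 0.7500, f(x_4) = 0.640000, coefficient = 2
x_5 = 0.8750, f(x_5) = 0.566372, coefficient = 2
x_6 = 1.0000, f(x_6) = 0.500000, coefficient = 2
x_7 = 1.1250, f(x_7) = 0.441379, coefficient = 2
x_8 = 1.2500, f(x_8) = 0.390244, coefficient = 2
x_9 = 1.3750, f(x_9) = 0.345946, coefficient = 2
x_10 = 1.5000, f(x_10) = 0.307692, coefficient = 1

I ≈ (0.125000/2) × 11.808377 = 0.738024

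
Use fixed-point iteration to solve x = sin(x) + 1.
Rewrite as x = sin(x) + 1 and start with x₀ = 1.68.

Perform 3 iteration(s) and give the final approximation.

Equation: x = sin(x) + 1
Fixed-point form: x = sin(x) + 1
x₀ = 1.68

x_1 = g(1.680000) = 1.994043
x_2 = g(1.994043) = 1.911760
x_3 = g(1.911760) = 1.942433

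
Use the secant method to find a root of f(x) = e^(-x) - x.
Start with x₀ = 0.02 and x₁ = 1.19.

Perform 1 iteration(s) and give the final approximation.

f(x) = e^(-x) - x
x₀ = 0.02, x₁ = 1.19

Secant formula: x_{n+1} = x_n - f(x_n)(x_n - x_{n-1})/(f(x_n) - f(x_{n-1}))

Iteration 1:
  f(0.020000) = 0.960199
  f(1.190000) = -0.885779
  x_2 = 1.190000 - (-0.885779)×(1.190000 - 0.020000)/(-0.885779 - 0.960199)
       = 0.628584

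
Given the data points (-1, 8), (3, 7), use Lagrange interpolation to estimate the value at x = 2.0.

Lagrange interpolation formula:
P(x) = Σ yᵢ × Lᵢ(x)
where Lᵢ(x) = Π_{j≠i} (x - xⱼ)/(xᵢ - xⱼ)

L_0(2.0) = (2.0 - 3)/(-1 - 3) = 0.250000
L_1(2.0) = (2.0 - (-1))/(3 - (-1)) = 0.750000

P(2.0) = 8×L_0(2.0) + 7×L_1(2.0)
P(2.0) = 7.250000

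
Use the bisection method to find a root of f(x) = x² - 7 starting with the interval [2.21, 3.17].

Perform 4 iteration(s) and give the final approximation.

f(x) = x² - 7
Initial interval: [2.21, 3.17]

Iteration 1:
  c_1 = (2.210000 + 3.170000)/2 = 2.690000
  f(c_1) = f(2.690000) = 0.236100
  f(a) × f(c) < 0, new interval: [2.210000, 2.690000]
Iteration 2:
  c_2 = (2.210000 + 2.690000)/2 = 2.450000
  f(c_2) = f(2.450000) = -0.997500
  f(a) × f(c) ≥ 0, new interval: [2.450000, 2.690000]
Iteration 3:
  c_3 = (2.450000 + 2.690000)/2 = 2.570000
  f(c_3) = f(2.570000) = -0.395100
  f(a) × f(c) ≥ 0, new interval: [2.570000, 2.690000]
Iteration 4:
  c_4 = (2.570000 + 2.690000)/2 = 2.630000
  f(c_4) = f(2.630000) = -0.083100
  f(a) × f(c) ≥ 0, new interval: [2.630000, 2.690000]

After 4 iteration(s), the approximation is c_4 = 2.630000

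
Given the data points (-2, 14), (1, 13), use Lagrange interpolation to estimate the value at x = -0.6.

Lagrange interpolation formula:
P(x) = Σ yᵢ × Lᵢ(x)
where Lᵢ(x) = Π_{j≠i} (x - xⱼ)/(xᵢ - xⱼ)

L_0(-0.6) = (-0.6 - 1)/(-2 - 1) = 0.533333
L_1(-0.6) = (-0.6 - (-2))/(1 - (-2)) = 0.466667

P(-0.6) = 14×L_0(-0.6) + 13×L_1(-0.6)
P(-0.6) = 13.533333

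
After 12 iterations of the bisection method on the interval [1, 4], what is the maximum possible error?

Bisection error bound: |error| ≤ (b-a)/2^n
|error| ≤ (4 - 1)/2^12 = 3/2^12
|error| ≤ 0.0007324219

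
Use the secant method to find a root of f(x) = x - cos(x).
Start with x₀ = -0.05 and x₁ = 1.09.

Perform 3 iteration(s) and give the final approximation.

f(x) = x - cos(x)
x₀ = -0.05, x₁ = 1.09

Secant formula: x_{n+1} = x_n - f(x_n)(x_n - x_{n-1})/(f(x_n) - f(x_{n-1}))

Iteration 1:
  f(-0.050000) = -1.048750
  f(1.090000) = 0.627515
  x_2 = 1.090000 - 0.627515×(1.090000 - (-0.050000))/(0.627515 - (-1.048750))
       = 0.663238
Iteration 2:
  f(1.090000) = 0.627515
  f(0.663238) = -0.124765
  x_3 = 0.663238 - (-0.124765)×(0.663238 - 1.090000)/(-0.124765 - 0.627515)
       = 0.734016
Iteration 3:
  f(0.663238) = -0.124765
  f(0.734016) = -0.008474
  x_4 = 0.734016 - (-0.008474)×(0.734016 - 0.663238)/(-0.008474 - (-0.124765))
       = 0.739174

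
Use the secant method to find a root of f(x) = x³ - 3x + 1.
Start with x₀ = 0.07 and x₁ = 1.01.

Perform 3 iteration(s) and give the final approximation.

f(x) = x³ - 3x + 1
x₀ = 0.07, x₁ = 1.01

Secant formula: x_{n+1} = x_n - f(x_n)(x_n - x_{n-1})/(f(x_n) - f(x_{n-1}))

Iteration 1:
  f(0.070000) = 0.790343
  f(1.010000) = -0.999699
  x_2 = 1.010000 - (-0.999699)×(1.010000 - 0.070000)/(-0.999699 - 0.790343)
       = 0.485031
Iteration 2:
  f(1.010000) = -0.999699
  f(0.485031) = -0.340986
  x_3 = 0.485031 - (-0.340986)×(0.485031 - 1.010000)/(-0.340986 - (-0.999699))
       = 0.213277
Iteration 3:
  f(0.485031) = -0.340986
  f(0.213277) = 0.369869
  x_4 = 0.213277 - 0.369869×(0.213277 - 0.485031)/(0.369869 - (-0.340986))
       = 0.354675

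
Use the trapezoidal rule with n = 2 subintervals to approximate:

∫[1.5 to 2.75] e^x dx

f(x) = e^x
a = 1.5, b = 2.75, n = 2
h = (b - a)/n = 0.625000

Trapezoidal rule: (h/2)[f(x₀) + 2f(x₁) + 2f(x₂) + ... + f(xₙ)]

x_0 = 1.5000, f(x_0) = 4.481689, coefficient = 1
x_1 = 2.1250, f(x_1) = 8.372897, coefficient = 2
x_2 = 2.7500, f(x_2) = 15.642632, coefficient = 1

I ≈ (0.625000/2) × 36.870116 = 11.521911
Exact value: 11.160943
Error: 0.360968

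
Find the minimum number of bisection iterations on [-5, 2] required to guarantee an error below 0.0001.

We need (b-a)/2^n ≤ 0.0001
(2 - (-5))/2^n ≤ 0.0001
7/2^n ≤ 0.0001
2^n ≥ 70000
n ≥ log₂(70000) = 16.10
n ≥ 17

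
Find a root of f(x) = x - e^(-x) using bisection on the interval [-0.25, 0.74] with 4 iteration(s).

f(x) = x - e^(-x)
Initial interval: [-0.25, 0.74]

Iteration 1:
  c_1 = (-0.250000 + 0.740000)/2 = 0.245000
  f(c_1) = f(0.245000) = -0.537705
  f(a) × f(c) ≥ 0, new interval: [0.245000, 0.740000]
Iteration 2:
  c_2 = (0.245000 + 0.740000)/2 = 0.492500
  f(c_2) = f(0.492500) = -0.118597
  f(a) × f(c) ≥ 0, new interval: [0.492500, 0.740000]
Iteration 3:
  c_3 = (0.492500 + 0.740000)/2 = 0.616250
  f(c_3) = f(0.616250) = 0.076284
  f(a) × f(c) < 0, new interval: [0.492500, 0.616250]
Iteration 4:
  c_4 = (0.492500 + 0.616250)/2 = 0.554375
  f(c_4) = f(0.554375) = -0.020056
  f(a) × f(c) ≥ 0, new interval: [0.554375, 0.616250]

After 4 iteration(s), the approximation is c_4 = 0.554375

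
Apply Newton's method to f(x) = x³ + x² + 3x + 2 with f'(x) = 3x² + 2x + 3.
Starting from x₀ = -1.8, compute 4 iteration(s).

f(x) = x³ + x² + 3x + 2
f'(x) = 3x² + 2x + 3
x₀ = -1.8

Newton-Raphson formula: x_{n+1} = x_n - f(x_n)/f'(x_n)

Iteration 1:
  f(-1.800000) = -5.992000
  f'(-1.800000) = 9.120000
  x_1 = -1.800000 - (-5.992000)/9.120000 = -1.142982
Iteration 2:
  f(-1.142982) = -1.615741
  f'(-1.142982) = 4.633262
  x_2 = -1.142982 - (-1.615741)/4.633262 = -0.794256
Iteration 3:
  f(-0.794256) = -0.252976
  f'(-0.794256) = 3.304016
  x_3 = -0.794256 - (-0.252976)/3.304016 = -0.717690
Iteration 4:
  f(-0.717690) = -0.007657
  f'(-0.717690) = 3.109856
  x_4 = -0.717690 - (-0.007657)/3.109856 = -0.715227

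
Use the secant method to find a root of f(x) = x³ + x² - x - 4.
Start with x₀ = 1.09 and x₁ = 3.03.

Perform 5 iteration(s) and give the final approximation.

f(x) = x³ + x² - x - 4
x₀ = 1.09, x₁ = 3.03

Secant formula: x_{n+1} = x_n - f(x_n)(x_n - x_{n-1})/(f(x_n) - f(x_{n-1}))

Iteration 1:
  f(1.090000) = -2.606871
  f(3.030000) = 29.969027
  x_2 = 3.030000 - 29.969027×(3.030000 - 1.090000)/(29.969027 - (-2.606871))
       = 1.245248
Iteration 2:
  f(3.030000) = 29.969027
  f(1.245248) = -1.763673
  x_3 = 1.245248 - (-1.763673)×(1.245248 - 3.030000)/(-1.763673 - 29.969027)
       = 1.344442
Iteration 3:
  f(1.245248) = -1.763673
  f(1.344442) = -1.106803
  x_4 = 1.344442 - (-1.106803)×(1.344442 - 1.245248)/(-1.106803 - (-1.763673))
       = 1.511582
Iteration 4:
  f(1.344442) = -1.106803
  f(1.511582) = 0.227084
  x_5 = 1.511582 - 0.227084×(1.511582 - 1.344442)/(0.227084 - (-1.106803))
       = 1.483128
Iteration 5:
  f(1.511582) = 0.227084
  f(1.483128) = -0.021069
  x_6 = 1.483128 - (-0.021069)×(1.483128 - 1.511582)/(-0.021069 - 0.227084)
       = 1.485544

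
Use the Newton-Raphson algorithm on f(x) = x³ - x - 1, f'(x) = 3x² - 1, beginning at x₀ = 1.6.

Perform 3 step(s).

f(x) = x³ - x - 1
f'(x) = 3x² - 1
x₀ = 1.6

Newton-Raphson formula: x_{n+1} = x_n - f(x_n)/f'(x_n)

Iteration 1:
  f(1.600000) = 1.496000
  f'(1.600000) = 6.680000
  x_1 = 1.600000 - 1.496000/6.680000 = 1.376048
Iteration 2:
  f(1.376048) = 0.229510
  f'(1.376048) = 4.680524
  x_2 = 1.376048 - 0.229510/4.680524 = 1.327013
Iteration 3:
  f(1.327013) = 0.009808
  f'(1.327013) = 4.282890
  x_3 = 1.327013 - 0.009808/4.282890 = 1.324723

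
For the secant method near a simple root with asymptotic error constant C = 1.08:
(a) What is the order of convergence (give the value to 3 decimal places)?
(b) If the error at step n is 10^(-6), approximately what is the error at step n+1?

(a) Secant method has superlinear convergence with order φ = (1+√5)/2 ≈ 1.618.
    This means |e_{n+1}| ≈ C|e_n|^1.618.

(b) With |e_n| = 10^(-6) and C = 1.08:
    |e_{n+1}| ≈ 1.08 × (10^(-6))^1.618 = 1.08 × 10^(-9.71)

(a) ≈ 1.618 (golden ratio); (b) |e_{n+1}| ≈ 2.115e-10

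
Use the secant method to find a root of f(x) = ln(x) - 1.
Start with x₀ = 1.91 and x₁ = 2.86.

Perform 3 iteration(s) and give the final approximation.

f(x) = ln(x) - 1
x₀ = 1.91, x₁ = 2.86

Secant formula: x_{n+1} = x_n - f(x_n)(x_n - x_{n-1})/(f(x_n) - f(x_{n-1}))

Iteration 1:
  f(1.910000) = -0.352897
  f(2.860000) = 0.050822
  x_2 = 2.860000 - 0.050822×(2.860000 - 1.910000)/(0.050822 - (-0.352897))
       = 2.740410
Iteration 2:
  f(2.860000) = 0.050822
  f(2.740410) = 0.008108
  x_3 = 2.740410 - 0.008108×(2.740410 - 2.860000)/(0.008108 - 0.050822)
       = 2.717711
Iteration 3:
  f(2.740410) = 0.008108
  f(2.717711) = -0.000210
  x_4 = 2.717711 - (-0.000210)×(2.717711 - 2.740410)/(-0.000210 - 0.008108)
       = 2.718284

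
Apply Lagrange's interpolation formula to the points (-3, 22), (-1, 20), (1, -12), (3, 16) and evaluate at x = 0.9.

Lagrange interpolation formula:
P(x) = Σ yᵢ × Lᵢ(x)
where Lᵢ(x) = Π_{j≠i} (x - xⱼ)/(xᵢ - xⱼ)

L_0(0.9) = (0.9 - (-1))/(-3 - (-1)) × (0.9 - 1)/(-3 - 1) × (0.9 - 3)/(-3 - 3) = -0.008312
L_1(0.9) = (0.9 - (-3))/(-1 - (-3)) × (0.9 - 1)/(-1 - 1) × (0.9 - 3)/(-1 - 3) = 0.051187
L_2(0.9) = (0.9 - (-3))/(1 - (-3)) × (0.9 - (-1))/(1 - (-1)) × (0.9 - 3)/(1 - 3) = 0.972562
L_3(0.9) = (0.9 - (-3))/(3 - (-3)) × (0.9 - (-1))/(3 - (-1)) × (0.9 - 1)/(3 - 1) = -0.015437

P(0.9) = 22×L_0(0.9) + 20×L_1(0.9) + (-12)×L_2(0.9) + 16×L_3(0.9)
P(0.9) = -11.076875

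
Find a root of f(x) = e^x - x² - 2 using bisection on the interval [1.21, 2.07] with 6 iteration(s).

f(x) = e^x - x² - 2
Initial interval: [1.21, 2.07]

Iteration 1:
  c_1 = (1.210000 + 2.070000)/2 = 1.640000
  f(c_1) = f(1.640000) = 0.465570
  f(a) × f(c) < 0, new interval: [1.210000, 1.640000]
Iteration 2:
  c_2 = (1.210000 + 1.640000)/2 = 1.425000
  f(c_2) = f(1.425000) = 0.127233
  f(a) × f(c) < 0, new interval: [1.210000, 1.425000]
Iteration 3:
  c_3 = (1.210000 + 1.425000)/2 = 1.317500
  f(c_3) = f(1.317500) = -0.001732
  f(a) × f(c) ≥ 0, new interval: [1.317500, 1.425000]
Iteration 4:
  c_4 = (1.317500 + 1.425000)/2 = 1.371250
  f(c_4) = f(1.371250) = 0.059946
  f(a) × f(c) < 0, new interval: [1.317500, 1.371250]
Iteration 5:
  c_5 = (1.317500 + 1.371250)/2 = 1.344375
  f(c_5) = f(1.344375) = 0.028444
  f(a) × f(c) < 0, new interval: [1.317500, 1.344375]
Iteration 6:
  c_6 = (1.317500 + 1.344375)/2 = 1.330937
  f(c_6) = f(1.330937) = 0.013195
  f(a) × f(c) < 0, new interval: [1.317500, 1.330937]

After 6 iteration(s), the approximation is c_6 = 1.330937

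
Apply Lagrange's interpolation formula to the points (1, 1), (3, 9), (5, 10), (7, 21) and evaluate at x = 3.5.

Lagrange interpolation formula:
P(x) = Σ yᵢ × Lᵢ(x)
where Lᵢ(x) = Π_{j≠i} (x - xⱼ)/(xᵢ - xⱼ)

L_0(3.5) = (3.5 - 3)/(1 - 3) × (3.5 - 5)/(1 - 5) × (3.5 - 7)/(1 - 7) = -0.054688
L_1(3.5) = (3.5 - 1)/(3 - 1) × (3.5 - 5)/(3 - 5) × (3.5 - 7)/(3 - 7) = 0.820312
L_2(3.5) = (3.5 - 1)/(5 - 1) × (3.5 - 3)/(5 - 3) × (3.5 - 7)/(5 - 7) = 0.273438
L_3(3.5) = (3.5 - 1)/(7 - 1) × (3.5 - 3)/(7 - 3) × (3.5 - 5)/(7 - 5) = -0.039062

P(3.5) = 1×L_0(3.5) + 9×L_1(3.5) + 10×L_2(3.5) + 21×L_3(3.5)
P(3.5) = 9.242188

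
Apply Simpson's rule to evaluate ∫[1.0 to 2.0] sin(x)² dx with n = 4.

f(x) = sin(x)²
a = 1.0, b = 2.0, n = 4
h = (b - a)/n = 0.250000

Simpson's rule: (h/3)[f(x₀) + 4f(x₁) + 2f(x₂) + ... + f(xₙ)]

x_0 = 1.0000, f(x_0) = 0.708073, coefficient = 1
x_1 = 1.2500, f(x_1) = 0.900572, coefficient = 4
x_2 = 1.5000, f(x_2) = 0.994996, coefficient = 2
x_3 = 1.7500, f(x_3) = 0.968228, coefficient = 4
x_4 = 2.0000, f(x_4) = 0.826822, coefficient = 1

I ≈ (0.250000/3) × 11.000088 = 0.916674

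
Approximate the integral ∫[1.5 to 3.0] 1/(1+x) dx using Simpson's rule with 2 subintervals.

f(x) = 1/(1+x)
a = 1.5, b = 3.0, n = 2
h = (b - a)/n = 0.750000

Simpson's rule: (h/3)[f(x₀) + 4f(x₁) + 2f(x₂) + ... + f(xₙ)]

x_0 = 1.5000, f(x_0) = 0.400000, coefficient = 1
x_1 = 2.2500, f(x_1) = 0.307692, coefficient = 4
x_2 = 3.0000, f(x_2) = 0.250000, coefficient = 1

I ≈ (0.750000/3) × 1.880769 = 0.470192
Exact value: 0.470004
Error: 0.000189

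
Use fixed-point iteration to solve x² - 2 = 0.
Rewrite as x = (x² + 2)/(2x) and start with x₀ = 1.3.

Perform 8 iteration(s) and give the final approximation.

Equation: x² - 2 = 0
Fixed-point form: x = (x² + 2)/(2x)
x₀ = 1.3

x_1 = g(1.300000) = 1.419231
x_2 = g(1.419231) = 1.414222
x_3 = g(1.414222) = 1.414214
x_4 = g(1.414214) = 1.414214
x_5 = g(1.414214) = 1.414214
x_6 = g(1.414214) = 1.414214
x_7 = g(1.414214) = 1.414214
x_8 = g(1.414214) = 1.414214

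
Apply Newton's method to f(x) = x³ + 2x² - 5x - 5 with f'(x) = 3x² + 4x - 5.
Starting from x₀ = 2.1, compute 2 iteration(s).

f(x) = x³ + 2x² - 5x - 5
f'(x) = 3x² + 4x - 5
x₀ = 2.1

Newton-Raphson formula: x_{n+1} = x_n - f(x_n)/f'(x_n)

Iteration 1:
  f(2.100000) = 2.581000
  f'(2.100000) = 16.630000
  x_1 = 2.100000 - 2.581000/16.630000 = 1.944799
Iteration 2:
  f(1.944799) = 0.196188
  f'(1.944799) = 14.125919
  x_2 = 1.944799 - 0.196188/14.125919 = 1.930910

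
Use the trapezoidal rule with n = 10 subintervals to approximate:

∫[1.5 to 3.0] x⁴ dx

f(x) = x⁴
a = 1.5, b = 3.0, n = 10
h = (b - a)/n = 0.150000

Trapezoidal rule: (h/2)[f(x₀) + 2f(x₁) + 2f(x₂) + ... + f(xₙ)]

x_0 = 1.5000, f(x_0) = 5.062500, coefficient = 1
x_1 = 1.6500, f(x_1) = 7.412006, coefficient = 2
x_2 = 1.8000, f(x_2) = 10.497600, coefficient = 2
x_3 = 1.9500, f(x_3) = 14.459006, coefficient = 2
x_4 = 2.1000, f(x_4) = 19.448100, coefficient = 2
x_5 = 2.2500, f(x_5) = 25.628906, coefficient = 2
x_6 = 2.4000, f(x_6) = 33.177600, coefficient = 2
x_7 = 2.5500, f(x_7) = 42.282506, coefficient = 2
x_8 = 2.7000, f(x_8) = 53.144100, coefficient = 2
x_9 = 2.8500, f(x_9) = 65.975006, coefficient = 2
x_10 = 3.0000, f(x_10) = 81.000000, coefficient = 1

I ≈ (0.150000/2) × 630.112162 = 47.258412
Exact value: 47.081250
Error: 0.177162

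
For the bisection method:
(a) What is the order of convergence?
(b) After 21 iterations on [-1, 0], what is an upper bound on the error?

(a) Bisection has linear (order 1) convergence; the error is halved each step.

(b) Error bound = (b-a)/2^n = (0 - (-1))/2^{21}
    = 1/2^{21}

(a) 1 (linear); (b) error ≤ 4.77e-07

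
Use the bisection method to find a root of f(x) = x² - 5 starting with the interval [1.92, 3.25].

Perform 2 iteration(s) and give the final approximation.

f(x) = x² - 5
Initial interval: [1.92, 3.25]

Iteration 1:
  c_1 = (1.920000 + 3.250000)/2 = 2.585000
  f(c_1) = f(2.585000) = 1.682225
  f(a) × f(c) < 0, new interval: [1.920000, 2.585000]
Iteration 2:
  c_2 = (1.920000 + 2.585000)/2 = 2.252500
  f(c_2) = f(2.252500) = 0.073756
  f(a) × f(c) < 0, new interval: [1.920000, 2.252500]

After 2 iteration(s), the approximation is c_2 = 2.252500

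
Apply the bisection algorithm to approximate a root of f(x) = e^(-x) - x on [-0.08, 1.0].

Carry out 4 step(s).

f(x) = e^(-x) - x
Initial interval: [-0.08, 1.0]

Iteration 1:
  c_1 = (-0.080000 + 1.000000)/2 = 0.460000
  f(c_1) = f(0.460000) = 0.171284
  f(a) × f(c) ≥ 0, new interval: [0.460000, 1.000000]
Iteration 2:
  c_2 = (0.460000 + 1.000000)/2 = 0.730000
  f(c_2) = f(0.730000) = -0.248091
  f(a) × f(c) < 0, new interval: [0.460000, 0.730000]
Iteration 3:
  c_3 = (0.460000 + 0.730000)/2 = 0.595000
  f(c_3) = f(0.595000) = -0.043437
  f(a) × f(c) < 0, new interval: [0.460000, 0.595000]
Iteration 4:
  c_4 = (0.460000 + 0.595000)/2 = 0.527500
  f(c_4) = f(0.527500) = 0.062578
  f(a) × f(c) ≥ 0, new interval: [0.527500, 0.595000]

After 4 iteration(s), the approximation is c_4 = 0.527500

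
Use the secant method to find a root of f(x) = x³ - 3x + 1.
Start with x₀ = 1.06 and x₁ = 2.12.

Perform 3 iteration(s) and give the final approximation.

f(x) = x³ - 3x + 1
x₀ = 1.06, x₁ = 2.12

Secant formula: x_{n+1} = x_n - f(x_n)(x_n - x_{n-1})/(f(x_n) - f(x_{n-1}))

Iteration 1:
  f(1.060000) = -0.988984
  f(2.120000) = 4.168128
  x_2 = 2.120000 - 4.168128×(2.120000 - 1.060000)/(4.168128 - (-0.988984))
       = 1.263277
Iteration 2:
  f(2.120000) = 4.168128
  f(1.263277) = -0.773806
  x_3 = 1.263277 - (-0.773806)×(1.263277 - 2.120000)/(-0.773806 - 4.168128)
       = 1.397423
Iteration 3:
  f(1.263277) = -0.773806
  f(1.397423) = -0.463395
  x_4 = 1.397423 - (-0.463395)×(1.397423 - 1.263277)/(-0.463395 - (-0.773806))
       = 1.597681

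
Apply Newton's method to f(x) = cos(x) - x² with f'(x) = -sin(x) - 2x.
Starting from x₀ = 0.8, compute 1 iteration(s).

f(x) = cos(x) - x²
f'(x) = -sin(x) - 2x
x₀ = 0.8

Newton-Raphson formula: x_{n+1} = x_n - f(x_n)/f'(x_n)

Iteration 1:
  f(0.800000) = 0.056707
  f'(0.800000) = -2.317356
  x_1 = 0.800000 - 0.056707/(-2.317356) = 0.824470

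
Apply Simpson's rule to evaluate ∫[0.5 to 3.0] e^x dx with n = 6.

f(x) = e^x
a = 0.5, b = 3.0, n = 6
h = (b - a)/n = 0.416667

Simpson's rule: (h/3)[f(x₀) + 4f(x₁) + 2f(x₂) + ... + f(xₙ)]

x_0 = 0.5000, f(x_0) = 1.648721, coefficient = 1
x_1 = 0.9167, f(x_1) = 2.500940, coefficient = 4
x_2 = 1.3333, f(x_2) = 3.793668, coefficient = 2
x_3 = 1.7500, f(x_3) = 5.754603, coefficient = 4
x_4 = 2.1667, f(x_4) = 8.729138, coefficient = 2
x_5 = 2.5833, f(x_5) = 13.241202, coefficient = 4
x_6 = 3.0000, f(x_6) = 20.085537, coefficient = 1

I ≈ (0.416667/3) × 132.766850 = 18.439840
Exact value: 18.436816
Error: 0.003025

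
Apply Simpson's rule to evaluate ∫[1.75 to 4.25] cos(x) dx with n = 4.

f(x) = cos(x)
a = 1.75, b = 4.25, n = 4
h = (b - a)/n = 0.625000

Simpson's rule: (h/3)[f(x₀) + 4f(x₁) + 2f(x₂) + ... + f(xₙ)]

x_0 = 1.7500, f(x_0) = -0.178246, coefficient = 1
x_1 = 2.3750, f(x_1) = -0.720278, coefficient = 4
x_2 = 3.0000, f(x_2) = -0.989992, coefficient = 2
x_3 = 3.6250, f(x_3) = -0.885416, coefficient = 4
x_4 = 4.2500, f(x_4) = -0.446087, coefficient = 1

I ≈ (0.625000/3) × -9.027098 = -1.880645
Exact value: -1.878975
Error: 0.001670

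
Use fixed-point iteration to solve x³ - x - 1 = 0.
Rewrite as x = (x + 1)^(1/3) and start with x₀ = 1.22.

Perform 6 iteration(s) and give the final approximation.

Equation: x³ - x - 1 = 0
Fixed-point form: x = (x + 1)^(1/3)
x₀ = 1.22

x_1 = g(1.220000) = 1.304521
x_2 = g(1.304521) = 1.320870
x_3 = g(1.320870) = 1.323987
x_4 = g(1.323987) = 1.324579
x_5 = g(1.324579) = 1.324692
x_6 = g(1.324692) = 1.324713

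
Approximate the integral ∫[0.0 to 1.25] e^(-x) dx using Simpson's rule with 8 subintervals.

f(x) = e^(-x)
a = 0.0, b = 1.25, n = 8
h = (b - a)/n = 0.156250

Simpson's rule: (h/3)[f(x₀) + 4f(x₁) + 2f(x₂) + ... + f(xₙ)]

x_0 = 0.0000, f(x_0) = 1.000000, coefficient = 1
x_1 = 0.1562, f(x_1) = 0.855345, coefficient = 4
x_2 = 0.3125, f(x_2) = 0.731616, coefficient = 2
x_3 = 0.4688, f(x_3) = 0.625784, coefficient = 4
x_4 = 0.6250, f(x_4) = 0.535261, coefficient = 2
x_5 = 0.7812, f(x_5) = 0.457833, coefficient = 4
x_6 = 0.9375, f(x_6) = 0.391606, coefficient = 2
x_7 = 1.0938, f(x_7) = 0.334958, coefficient = 4
x_8 = 1.2500, f(x_8) = 0.286505, coefficient = 1

I ≈ (0.156250/3) × 13.699153 = 0.713498
Exact value: 0.713495
Error: 0.000002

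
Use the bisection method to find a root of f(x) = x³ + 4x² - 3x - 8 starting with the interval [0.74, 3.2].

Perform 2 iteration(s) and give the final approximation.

f(x) = x³ + 4x² - 3x - 8
Initial interval: [0.74, 3.2]

Iteration 1:
  c_1 = (0.740000 + 3.200000)/2 = 1.970000
  f(c_1) = f(1.970000) = 9.258973
  f(a) × f(c) < 0, new interval: [0.740000, 1.970000]
Iteration 2:
  c_2 = (0.740000 + 1.970000)/2 = 1.355000
  f(c_2) = f(1.355000) = -2.233086
  f(a) × f(c) ≥ 0, new interval: [1.355000, 1.970000]

After 2 iteration(s), the approximation is c_2 = 1.355000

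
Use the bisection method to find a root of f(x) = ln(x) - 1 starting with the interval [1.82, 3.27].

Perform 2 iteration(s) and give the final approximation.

f(x) = ln(x) - 1
Initial interval: [1.82, 3.27]

Iteration 1:
  c_1 = (1.820000 + 3.270000)/2 = 2.545000
  f(c_1) = f(2.545000) = -0.065869
  f(a) × f(c) ≥ 0, new interval: [2.545000, 3.270000]
Iteration 2:
  c_2 = (2.545000 + 3.270000)/2 = 2.907500
  f(c_2) = f(2.907500) = 0.067294
  f(a) × f(c) < 0, new interval: [2.545000, 2.907500]

After 2 iteration(s), the approximation is c_2 = 2.907500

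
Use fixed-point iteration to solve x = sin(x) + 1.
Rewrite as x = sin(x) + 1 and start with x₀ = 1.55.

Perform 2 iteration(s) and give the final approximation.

Equation: x = sin(x) + 1
Fixed-point form: x = sin(x) + 1
x₀ = 1.55

x_1 = g(1.550000) = 1.999784
x_2 = g(1.999784) = 1.909387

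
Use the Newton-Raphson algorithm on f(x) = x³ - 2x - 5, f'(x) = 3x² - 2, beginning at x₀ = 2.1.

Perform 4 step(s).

f(x) = x³ - 2x - 5
f'(x) = 3x² - 2
x₀ = 2.1

Newton-Raphson formula: x_{n+1} = x_n - f(x_n)/f'(x_n)

Iteration 1:
  f(2.100000) = 0.061000
  f'(2.100000) = 11.230000
  x_1 = 2.100000 - 0.061000/11.230000 = 2.094568
Iteration 2:
  f(2.094568) = 0.000186
  f'(2.094568) = 11.161647
  x_2 = 2.094568 - 0.000186/11.161647 = 2.094551
Iteration 3:
  f(2.094551) = 0.000000
  f'(2.094551) = 11.161438
  x_3 = 2.094551 - 0.000000/11.161438 = 2.094551
Iteration 4:
  f(2.094551) = 0.000000
  f'(2.094551) = 11.161438
  x_4 = 2.094551 - 0.000000/11.161438 = 2.094551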